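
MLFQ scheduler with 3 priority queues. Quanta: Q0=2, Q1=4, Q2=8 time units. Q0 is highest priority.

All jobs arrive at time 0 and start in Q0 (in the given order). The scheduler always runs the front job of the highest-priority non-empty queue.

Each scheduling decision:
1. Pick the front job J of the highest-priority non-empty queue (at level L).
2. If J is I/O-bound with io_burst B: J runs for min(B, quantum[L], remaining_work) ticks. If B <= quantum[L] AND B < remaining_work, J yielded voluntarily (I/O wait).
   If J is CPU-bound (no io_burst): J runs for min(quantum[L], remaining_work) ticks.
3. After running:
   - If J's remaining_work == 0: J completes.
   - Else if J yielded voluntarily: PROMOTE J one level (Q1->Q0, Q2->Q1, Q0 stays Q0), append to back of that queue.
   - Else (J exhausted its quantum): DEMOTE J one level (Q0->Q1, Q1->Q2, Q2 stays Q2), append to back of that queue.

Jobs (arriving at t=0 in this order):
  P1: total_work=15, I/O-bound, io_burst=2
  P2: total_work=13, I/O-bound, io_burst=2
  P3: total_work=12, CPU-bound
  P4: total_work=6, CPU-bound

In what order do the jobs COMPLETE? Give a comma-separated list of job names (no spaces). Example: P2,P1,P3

Answer: P2,P1,P4,P3

Derivation:
t=0-2: P1@Q0 runs 2, rem=13, I/O yield, promote→Q0. Q0=[P2,P3,P4,P1] Q1=[] Q2=[]
t=2-4: P2@Q0 runs 2, rem=11, I/O yield, promote→Q0. Q0=[P3,P4,P1,P2] Q1=[] Q2=[]
t=4-6: P3@Q0 runs 2, rem=10, quantum used, demote→Q1. Q0=[P4,P1,P2] Q1=[P3] Q2=[]
t=6-8: P4@Q0 runs 2, rem=4, quantum used, demote→Q1. Q0=[P1,P2] Q1=[P3,P4] Q2=[]
t=8-10: P1@Q0 runs 2, rem=11, I/O yield, promote→Q0. Q0=[P2,P1] Q1=[P3,P4] Q2=[]
t=10-12: P2@Q0 runs 2, rem=9, I/O yield, promote→Q0. Q0=[P1,P2] Q1=[P3,P4] Q2=[]
t=12-14: P1@Q0 runs 2, rem=9, I/O yield, promote→Q0. Q0=[P2,P1] Q1=[P3,P4] Q2=[]
t=14-16: P2@Q0 runs 2, rem=7, I/O yield, promote→Q0. Q0=[P1,P2] Q1=[P3,P4] Q2=[]
t=16-18: P1@Q0 runs 2, rem=7, I/O yield, promote→Q0. Q0=[P2,P1] Q1=[P3,P4] Q2=[]
t=18-20: P2@Q0 runs 2, rem=5, I/O yield, promote→Q0. Q0=[P1,P2] Q1=[P3,P4] Q2=[]
t=20-22: P1@Q0 runs 2, rem=5, I/O yield, promote→Q0. Q0=[P2,P1] Q1=[P3,P4] Q2=[]
t=22-24: P2@Q0 runs 2, rem=3, I/O yield, promote→Q0. Q0=[P1,P2] Q1=[P3,P4] Q2=[]
t=24-26: P1@Q0 runs 2, rem=3, I/O yield, promote→Q0. Q0=[P2,P1] Q1=[P3,P4] Q2=[]
t=26-28: P2@Q0 runs 2, rem=1, I/O yield, promote→Q0. Q0=[P1,P2] Q1=[P3,P4] Q2=[]
t=28-30: P1@Q0 runs 2, rem=1, I/O yield, promote→Q0. Q0=[P2,P1] Q1=[P3,P4] Q2=[]
t=30-31: P2@Q0 runs 1, rem=0, completes. Q0=[P1] Q1=[P3,P4] Q2=[]
t=31-32: P1@Q0 runs 1, rem=0, completes. Q0=[] Q1=[P3,P4] Q2=[]
t=32-36: P3@Q1 runs 4, rem=6, quantum used, demote→Q2. Q0=[] Q1=[P4] Q2=[P3]
t=36-40: P4@Q1 runs 4, rem=0, completes. Q0=[] Q1=[] Q2=[P3]
t=40-46: P3@Q2 runs 6, rem=0, completes. Q0=[] Q1=[] Q2=[]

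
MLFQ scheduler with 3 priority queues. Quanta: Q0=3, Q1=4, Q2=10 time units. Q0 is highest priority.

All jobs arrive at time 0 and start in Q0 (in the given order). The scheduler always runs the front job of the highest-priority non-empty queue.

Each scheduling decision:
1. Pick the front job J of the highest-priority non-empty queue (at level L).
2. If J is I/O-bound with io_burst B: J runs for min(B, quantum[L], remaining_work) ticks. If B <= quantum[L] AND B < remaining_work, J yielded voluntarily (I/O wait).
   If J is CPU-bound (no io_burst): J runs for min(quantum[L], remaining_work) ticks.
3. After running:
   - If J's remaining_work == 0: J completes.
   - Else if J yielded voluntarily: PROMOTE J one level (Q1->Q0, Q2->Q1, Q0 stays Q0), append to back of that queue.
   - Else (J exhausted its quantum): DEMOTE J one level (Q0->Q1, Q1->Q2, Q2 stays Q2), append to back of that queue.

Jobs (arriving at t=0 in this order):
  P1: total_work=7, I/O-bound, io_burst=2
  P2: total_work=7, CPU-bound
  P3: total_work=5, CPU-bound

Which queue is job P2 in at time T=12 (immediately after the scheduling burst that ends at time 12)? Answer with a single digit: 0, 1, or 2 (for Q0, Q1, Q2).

t=0-2: P1@Q0 runs 2, rem=5, I/O yield, promote→Q0. Q0=[P2,P3,P1] Q1=[] Q2=[]
t=2-5: P2@Q0 runs 3, rem=4, quantum used, demote→Q1. Q0=[P3,P1] Q1=[P2] Q2=[]
t=5-8: P3@Q0 runs 3, rem=2, quantum used, demote→Q1. Q0=[P1] Q1=[P2,P3] Q2=[]
t=8-10: P1@Q0 runs 2, rem=3, I/O yield, promote→Q0. Q0=[P1] Q1=[P2,P3] Q2=[]
t=10-12: P1@Q0 runs 2, rem=1, I/O yield, promote→Q0. Q0=[P1] Q1=[P2,P3] Q2=[]
t=12-13: P1@Q0 runs 1, rem=0, completes. Q0=[] Q1=[P2,P3] Q2=[]
t=13-17: P2@Q1 runs 4, rem=0, completes. Q0=[] Q1=[P3] Q2=[]
t=17-19: P3@Q1 runs 2, rem=0, completes. Q0=[] Q1=[] Q2=[]

Answer: 1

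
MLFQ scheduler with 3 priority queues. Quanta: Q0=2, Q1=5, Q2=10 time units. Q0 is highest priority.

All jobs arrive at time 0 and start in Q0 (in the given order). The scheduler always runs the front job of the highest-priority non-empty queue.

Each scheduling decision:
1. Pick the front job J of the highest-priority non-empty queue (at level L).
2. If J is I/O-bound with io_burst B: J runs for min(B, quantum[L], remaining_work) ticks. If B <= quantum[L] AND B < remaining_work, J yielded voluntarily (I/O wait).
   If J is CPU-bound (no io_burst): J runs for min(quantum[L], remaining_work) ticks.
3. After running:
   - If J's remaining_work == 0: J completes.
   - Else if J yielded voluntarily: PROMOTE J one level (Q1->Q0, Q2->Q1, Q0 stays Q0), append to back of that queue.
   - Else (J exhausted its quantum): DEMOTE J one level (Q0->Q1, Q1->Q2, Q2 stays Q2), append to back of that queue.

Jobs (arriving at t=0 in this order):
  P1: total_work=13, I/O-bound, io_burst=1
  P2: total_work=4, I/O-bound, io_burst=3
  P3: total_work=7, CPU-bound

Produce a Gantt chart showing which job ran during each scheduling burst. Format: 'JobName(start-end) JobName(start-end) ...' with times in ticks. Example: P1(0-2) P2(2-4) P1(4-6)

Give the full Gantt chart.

t=0-1: P1@Q0 runs 1, rem=12, I/O yield, promote→Q0. Q0=[P2,P3,P1] Q1=[] Q2=[]
t=1-3: P2@Q0 runs 2, rem=2, quantum used, demote→Q1. Q0=[P3,P1] Q1=[P2] Q2=[]
t=3-5: P3@Q0 runs 2, rem=5, quantum used, demote→Q1. Q0=[P1] Q1=[P2,P3] Q2=[]
t=5-6: P1@Q0 runs 1, rem=11, I/O yield, promote→Q0. Q0=[P1] Q1=[P2,P3] Q2=[]
t=6-7: P1@Q0 runs 1, rem=10, I/O yield, promote→Q0. Q0=[P1] Q1=[P2,P3] Q2=[]
t=7-8: P1@Q0 runs 1, rem=9, I/O yield, promote→Q0. Q0=[P1] Q1=[P2,P3] Q2=[]
t=8-9: P1@Q0 runs 1, rem=8, I/O yield, promote→Q0. Q0=[P1] Q1=[P2,P3] Q2=[]
t=9-10: P1@Q0 runs 1, rem=7, I/O yield, promote→Q0. Q0=[P1] Q1=[P2,P3] Q2=[]
t=10-11: P1@Q0 runs 1, rem=6, I/O yield, promote→Q0. Q0=[P1] Q1=[P2,P3] Q2=[]
t=11-12: P1@Q0 runs 1, rem=5, I/O yield, promote→Q0. Q0=[P1] Q1=[P2,P3] Q2=[]
t=12-13: P1@Q0 runs 1, rem=4, I/O yield, promote→Q0. Q0=[P1] Q1=[P2,P3] Q2=[]
t=13-14: P1@Q0 runs 1, rem=3, I/O yield, promote→Q0. Q0=[P1] Q1=[P2,P3] Q2=[]
t=14-15: P1@Q0 runs 1, rem=2, I/O yield, promote→Q0. Q0=[P1] Q1=[P2,P3] Q2=[]
t=15-16: P1@Q0 runs 1, rem=1, I/O yield, promote→Q0. Q0=[P1] Q1=[P2,P3] Q2=[]
t=16-17: P1@Q0 runs 1, rem=0, completes. Q0=[] Q1=[P2,P3] Q2=[]
t=17-19: P2@Q1 runs 2, rem=0, completes. Q0=[] Q1=[P3] Q2=[]
t=19-24: P3@Q1 runs 5, rem=0, completes. Q0=[] Q1=[] Q2=[]

Answer: P1(0-1) P2(1-3) P3(3-5) P1(5-6) P1(6-7) P1(7-8) P1(8-9) P1(9-10) P1(10-11) P1(11-12) P1(12-13) P1(13-14) P1(14-15) P1(15-16) P1(16-17) P2(17-19) P3(19-24)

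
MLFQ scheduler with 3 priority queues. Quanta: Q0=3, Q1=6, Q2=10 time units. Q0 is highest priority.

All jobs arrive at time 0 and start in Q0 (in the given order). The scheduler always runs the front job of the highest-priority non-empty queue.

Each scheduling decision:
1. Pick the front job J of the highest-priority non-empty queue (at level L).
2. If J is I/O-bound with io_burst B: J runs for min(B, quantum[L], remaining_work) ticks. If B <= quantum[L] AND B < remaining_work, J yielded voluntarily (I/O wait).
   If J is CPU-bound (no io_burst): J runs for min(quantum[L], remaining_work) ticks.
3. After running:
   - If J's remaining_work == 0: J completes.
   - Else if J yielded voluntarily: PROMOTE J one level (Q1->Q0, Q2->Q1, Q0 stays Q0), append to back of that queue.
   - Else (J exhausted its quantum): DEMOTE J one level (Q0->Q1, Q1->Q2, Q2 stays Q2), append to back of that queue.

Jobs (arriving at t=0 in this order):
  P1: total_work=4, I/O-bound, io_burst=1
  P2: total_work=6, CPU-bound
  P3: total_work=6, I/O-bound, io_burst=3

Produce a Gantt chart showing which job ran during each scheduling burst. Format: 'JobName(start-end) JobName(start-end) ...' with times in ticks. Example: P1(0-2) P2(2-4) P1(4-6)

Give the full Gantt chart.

Answer: P1(0-1) P2(1-4) P3(4-7) P1(7-8) P3(8-11) P1(11-12) P1(12-13) P2(13-16)

Derivation:
t=0-1: P1@Q0 runs 1, rem=3, I/O yield, promote→Q0. Q0=[P2,P3,P1] Q1=[] Q2=[]
t=1-4: P2@Q0 runs 3, rem=3, quantum used, demote→Q1. Q0=[P3,P1] Q1=[P2] Q2=[]
t=4-7: P3@Q0 runs 3, rem=3, I/O yield, promote→Q0. Q0=[P1,P3] Q1=[P2] Q2=[]
t=7-8: P1@Q0 runs 1, rem=2, I/O yield, promote→Q0. Q0=[P3,P1] Q1=[P2] Q2=[]
t=8-11: P3@Q0 runs 3, rem=0, completes. Q0=[P1] Q1=[P2] Q2=[]
t=11-12: P1@Q0 runs 1, rem=1, I/O yield, promote→Q0. Q0=[P1] Q1=[P2] Q2=[]
t=12-13: P1@Q0 runs 1, rem=0, completes. Q0=[] Q1=[P2] Q2=[]
t=13-16: P2@Q1 runs 3, rem=0, completes. Q0=[] Q1=[] Q2=[]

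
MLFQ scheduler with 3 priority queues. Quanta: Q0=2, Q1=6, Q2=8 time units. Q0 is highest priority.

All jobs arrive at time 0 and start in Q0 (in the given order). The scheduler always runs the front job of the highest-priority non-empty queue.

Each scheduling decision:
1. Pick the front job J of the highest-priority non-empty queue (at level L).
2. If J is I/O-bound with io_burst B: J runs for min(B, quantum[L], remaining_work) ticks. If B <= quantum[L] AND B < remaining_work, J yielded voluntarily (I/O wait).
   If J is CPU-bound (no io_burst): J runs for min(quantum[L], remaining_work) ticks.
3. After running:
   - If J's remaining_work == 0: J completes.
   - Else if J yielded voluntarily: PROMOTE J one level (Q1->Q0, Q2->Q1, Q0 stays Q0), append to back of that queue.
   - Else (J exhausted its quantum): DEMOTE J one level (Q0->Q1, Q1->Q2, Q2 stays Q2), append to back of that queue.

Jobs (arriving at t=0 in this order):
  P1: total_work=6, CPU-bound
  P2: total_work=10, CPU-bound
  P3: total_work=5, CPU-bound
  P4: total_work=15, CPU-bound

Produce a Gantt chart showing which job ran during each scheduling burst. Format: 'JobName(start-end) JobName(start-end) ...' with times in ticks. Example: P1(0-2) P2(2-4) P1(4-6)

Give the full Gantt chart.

t=0-2: P1@Q0 runs 2, rem=4, quantum used, demote→Q1. Q0=[P2,P3,P4] Q1=[P1] Q2=[]
t=2-4: P2@Q0 runs 2, rem=8, quantum used, demote→Q1. Q0=[P3,P4] Q1=[P1,P2] Q2=[]
t=4-6: P3@Q0 runs 2, rem=3, quantum used, demote→Q1. Q0=[P4] Q1=[P1,P2,P3] Q2=[]
t=6-8: P4@Q0 runs 2, rem=13, quantum used, demote→Q1. Q0=[] Q1=[P1,P2,P3,P4] Q2=[]
t=8-12: P1@Q1 runs 4, rem=0, completes. Q0=[] Q1=[P2,P3,P4] Q2=[]
t=12-18: P2@Q1 runs 6, rem=2, quantum used, demote→Q2. Q0=[] Q1=[P3,P4] Q2=[P2]
t=18-21: P3@Q1 runs 3, rem=0, completes. Q0=[] Q1=[P4] Q2=[P2]
t=21-27: P4@Q1 runs 6, rem=7, quantum used, demote→Q2. Q0=[] Q1=[] Q2=[P2,P4]
t=27-29: P2@Q2 runs 2, rem=0, completes. Q0=[] Q1=[] Q2=[P4]
t=29-36: P4@Q2 runs 7, rem=0, completes. Q0=[] Q1=[] Q2=[]

Answer: P1(0-2) P2(2-4) P3(4-6) P4(6-8) P1(8-12) P2(12-18) P3(18-21) P4(21-27) P2(27-29) P4(29-36)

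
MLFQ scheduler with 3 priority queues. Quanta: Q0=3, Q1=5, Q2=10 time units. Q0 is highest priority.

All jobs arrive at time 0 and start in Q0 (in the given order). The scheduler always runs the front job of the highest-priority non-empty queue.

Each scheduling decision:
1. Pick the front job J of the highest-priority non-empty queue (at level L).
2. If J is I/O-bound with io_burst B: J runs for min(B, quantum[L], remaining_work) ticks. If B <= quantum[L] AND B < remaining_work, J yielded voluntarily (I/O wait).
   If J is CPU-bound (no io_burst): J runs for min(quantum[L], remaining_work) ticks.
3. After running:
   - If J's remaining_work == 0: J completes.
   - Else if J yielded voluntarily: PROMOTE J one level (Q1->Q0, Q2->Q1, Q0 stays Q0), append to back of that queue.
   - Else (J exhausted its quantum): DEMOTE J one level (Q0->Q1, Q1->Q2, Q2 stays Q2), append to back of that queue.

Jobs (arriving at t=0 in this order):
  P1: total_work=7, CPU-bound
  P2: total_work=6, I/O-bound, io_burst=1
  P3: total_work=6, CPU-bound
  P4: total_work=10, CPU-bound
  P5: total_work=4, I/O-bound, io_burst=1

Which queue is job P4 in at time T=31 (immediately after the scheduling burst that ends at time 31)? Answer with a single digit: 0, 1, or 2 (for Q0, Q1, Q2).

t=0-3: P1@Q0 runs 3, rem=4, quantum used, demote→Q1. Q0=[P2,P3,P4,P5] Q1=[P1] Q2=[]
t=3-4: P2@Q0 runs 1, rem=5, I/O yield, promote→Q0. Q0=[P3,P4,P5,P2] Q1=[P1] Q2=[]
t=4-7: P3@Q0 runs 3, rem=3, quantum used, demote→Q1. Q0=[P4,P5,P2] Q1=[P1,P3] Q2=[]
t=7-10: P4@Q0 runs 3, rem=7, quantum used, demote→Q1. Q0=[P5,P2] Q1=[P1,P3,P4] Q2=[]
t=10-11: P5@Q0 runs 1, rem=3, I/O yield, promote→Q0. Q0=[P2,P5] Q1=[P1,P3,P4] Q2=[]
t=11-12: P2@Q0 runs 1, rem=4, I/O yield, promote→Q0. Q0=[P5,P2] Q1=[P1,P3,P4] Q2=[]
t=12-13: P5@Q0 runs 1, rem=2, I/O yield, promote→Q0. Q0=[P2,P5] Q1=[P1,P3,P4] Q2=[]
t=13-14: P2@Q0 runs 1, rem=3, I/O yield, promote→Q0. Q0=[P5,P2] Q1=[P1,P3,P4] Q2=[]
t=14-15: P5@Q0 runs 1, rem=1, I/O yield, promote→Q0. Q0=[P2,P5] Q1=[P1,P3,P4] Q2=[]
t=15-16: P2@Q0 runs 1, rem=2, I/O yield, promote→Q0. Q0=[P5,P2] Q1=[P1,P3,P4] Q2=[]
t=16-17: P5@Q0 runs 1, rem=0, completes. Q0=[P2] Q1=[P1,P3,P4] Q2=[]
t=17-18: P2@Q0 runs 1, rem=1, I/O yield, promote→Q0. Q0=[P2] Q1=[P1,P3,P4] Q2=[]
t=18-19: P2@Q0 runs 1, rem=0, completes. Q0=[] Q1=[P1,P3,P4] Q2=[]
t=19-23: P1@Q1 runs 4, rem=0, completes. Q0=[] Q1=[P3,P4] Q2=[]
t=23-26: P3@Q1 runs 3, rem=0, completes. Q0=[] Q1=[P4] Q2=[]
t=26-31: P4@Q1 runs 5, rem=2, quantum used, demote→Q2. Q0=[] Q1=[] Q2=[P4]
t=31-33: P4@Q2 runs 2, rem=0, completes. Q0=[] Q1=[] Q2=[]

Answer: 2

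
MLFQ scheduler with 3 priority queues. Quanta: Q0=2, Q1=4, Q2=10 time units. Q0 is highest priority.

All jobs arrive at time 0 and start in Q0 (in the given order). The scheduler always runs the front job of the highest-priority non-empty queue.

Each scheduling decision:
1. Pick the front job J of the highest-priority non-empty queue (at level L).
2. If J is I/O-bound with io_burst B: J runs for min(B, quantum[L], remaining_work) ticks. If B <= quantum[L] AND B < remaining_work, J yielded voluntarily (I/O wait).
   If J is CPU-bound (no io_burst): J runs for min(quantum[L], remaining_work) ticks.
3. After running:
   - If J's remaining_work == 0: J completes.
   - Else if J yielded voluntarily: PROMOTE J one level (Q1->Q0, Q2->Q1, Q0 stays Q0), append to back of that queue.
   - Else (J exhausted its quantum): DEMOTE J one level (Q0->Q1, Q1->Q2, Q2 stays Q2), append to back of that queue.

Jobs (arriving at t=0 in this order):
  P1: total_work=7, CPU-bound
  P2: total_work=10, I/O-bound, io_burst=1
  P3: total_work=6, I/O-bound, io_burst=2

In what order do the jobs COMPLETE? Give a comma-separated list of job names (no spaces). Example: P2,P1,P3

t=0-2: P1@Q0 runs 2, rem=5, quantum used, demote→Q1. Q0=[P2,P3] Q1=[P1] Q2=[]
t=2-3: P2@Q0 runs 1, rem=9, I/O yield, promote→Q0. Q0=[P3,P2] Q1=[P1] Q2=[]
t=3-5: P3@Q0 runs 2, rem=4, I/O yield, promote→Q0. Q0=[P2,P3] Q1=[P1] Q2=[]
t=5-6: P2@Q0 runs 1, rem=8, I/O yield, promote→Q0. Q0=[P3,P2] Q1=[P1] Q2=[]
t=6-8: P3@Q0 runs 2, rem=2, I/O yield, promote→Q0. Q0=[P2,P3] Q1=[P1] Q2=[]
t=8-9: P2@Q0 runs 1, rem=7, I/O yield, promote→Q0. Q0=[P3,P2] Q1=[P1] Q2=[]
t=9-11: P3@Q0 runs 2, rem=0, completes. Q0=[P2] Q1=[P1] Q2=[]
t=11-12: P2@Q0 runs 1, rem=6, I/O yield, promote→Q0. Q0=[P2] Q1=[P1] Q2=[]
t=12-13: P2@Q0 runs 1, rem=5, I/O yield, promote→Q0. Q0=[P2] Q1=[P1] Q2=[]
t=13-14: P2@Q0 runs 1, rem=4, I/O yield, promote→Q0. Q0=[P2] Q1=[P1] Q2=[]
t=14-15: P2@Q0 runs 1, rem=3, I/O yield, promote→Q0. Q0=[P2] Q1=[P1] Q2=[]
t=15-16: P2@Q0 runs 1, rem=2, I/O yield, promote→Q0. Q0=[P2] Q1=[P1] Q2=[]
t=16-17: P2@Q0 runs 1, rem=1, I/O yield, promote→Q0. Q0=[P2] Q1=[P1] Q2=[]
t=17-18: P2@Q0 runs 1, rem=0, completes. Q0=[] Q1=[P1] Q2=[]
t=18-22: P1@Q1 runs 4, rem=1, quantum used, demote→Q2. Q0=[] Q1=[] Q2=[P1]
t=22-23: P1@Q2 runs 1, rem=0, completes. Q0=[] Q1=[] Q2=[]

Answer: P3,P2,P1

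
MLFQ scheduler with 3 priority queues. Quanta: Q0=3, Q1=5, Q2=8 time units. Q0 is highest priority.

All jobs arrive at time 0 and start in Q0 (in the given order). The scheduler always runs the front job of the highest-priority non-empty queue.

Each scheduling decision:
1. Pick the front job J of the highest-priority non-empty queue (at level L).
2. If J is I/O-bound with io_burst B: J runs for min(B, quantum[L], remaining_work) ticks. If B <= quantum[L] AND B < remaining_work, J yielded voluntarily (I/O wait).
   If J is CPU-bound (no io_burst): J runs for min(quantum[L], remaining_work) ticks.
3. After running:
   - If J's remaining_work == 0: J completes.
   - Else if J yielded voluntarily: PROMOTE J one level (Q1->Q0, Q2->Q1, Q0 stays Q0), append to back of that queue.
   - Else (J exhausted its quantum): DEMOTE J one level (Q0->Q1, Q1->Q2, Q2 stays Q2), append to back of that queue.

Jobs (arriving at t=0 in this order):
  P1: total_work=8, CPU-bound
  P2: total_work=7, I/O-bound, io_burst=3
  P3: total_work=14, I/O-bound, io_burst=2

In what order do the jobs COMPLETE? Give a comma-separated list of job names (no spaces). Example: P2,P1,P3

t=0-3: P1@Q0 runs 3, rem=5, quantum used, demote→Q1. Q0=[P2,P3] Q1=[P1] Q2=[]
t=3-6: P2@Q0 runs 3, rem=4, I/O yield, promote→Q0. Q0=[P3,P2] Q1=[P1] Q2=[]
t=6-8: P3@Q0 runs 2, rem=12, I/O yield, promote→Q0. Q0=[P2,P3] Q1=[P1] Q2=[]
t=8-11: P2@Q0 runs 3, rem=1, I/O yield, promote→Q0. Q0=[P3,P2] Q1=[P1] Q2=[]
t=11-13: P3@Q0 runs 2, rem=10, I/O yield, promote→Q0. Q0=[P2,P3] Q1=[P1] Q2=[]
t=13-14: P2@Q0 runs 1, rem=0, completes. Q0=[P3] Q1=[P1] Q2=[]
t=14-16: P3@Q0 runs 2, rem=8, I/O yield, promote→Q0. Q0=[P3] Q1=[P1] Q2=[]
t=16-18: P3@Q0 runs 2, rem=6, I/O yield, promote→Q0. Q0=[P3] Q1=[P1] Q2=[]
t=18-20: P3@Q0 runs 2, rem=4, I/O yield, promote→Q0. Q0=[P3] Q1=[P1] Q2=[]
t=20-22: P3@Q0 runs 2, rem=2, I/O yield, promote→Q0. Q0=[P3] Q1=[P1] Q2=[]
t=22-24: P3@Q0 runs 2, rem=0, completes. Q0=[] Q1=[P1] Q2=[]
t=24-29: P1@Q1 runs 5, rem=0, completes. Q0=[] Q1=[] Q2=[]

Answer: P2,P3,P1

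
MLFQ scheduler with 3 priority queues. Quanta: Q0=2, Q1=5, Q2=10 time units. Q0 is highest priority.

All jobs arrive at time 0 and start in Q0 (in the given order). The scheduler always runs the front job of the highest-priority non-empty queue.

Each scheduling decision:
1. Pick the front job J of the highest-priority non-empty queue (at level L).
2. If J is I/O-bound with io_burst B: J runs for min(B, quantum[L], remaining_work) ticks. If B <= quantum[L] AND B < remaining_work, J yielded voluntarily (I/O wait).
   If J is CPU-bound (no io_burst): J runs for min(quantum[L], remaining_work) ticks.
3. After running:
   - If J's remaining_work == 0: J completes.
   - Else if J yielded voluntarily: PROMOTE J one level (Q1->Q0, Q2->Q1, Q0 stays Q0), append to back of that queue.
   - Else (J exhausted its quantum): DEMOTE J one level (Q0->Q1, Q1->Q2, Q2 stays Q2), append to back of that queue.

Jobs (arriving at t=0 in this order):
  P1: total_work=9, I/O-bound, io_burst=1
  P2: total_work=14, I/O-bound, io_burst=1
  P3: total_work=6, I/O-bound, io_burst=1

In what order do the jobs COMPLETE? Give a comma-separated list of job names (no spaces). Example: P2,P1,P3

Answer: P3,P1,P2

Derivation:
t=0-1: P1@Q0 runs 1, rem=8, I/O yield, promote→Q0. Q0=[P2,P3,P1] Q1=[] Q2=[]
t=1-2: P2@Q0 runs 1, rem=13, I/O yield, promote→Q0. Q0=[P3,P1,P2] Q1=[] Q2=[]
t=2-3: P3@Q0 runs 1, rem=5, I/O yield, promote→Q0. Q0=[P1,P2,P3] Q1=[] Q2=[]
t=3-4: P1@Q0 runs 1, rem=7, I/O yield, promote→Q0. Q0=[P2,P3,P1] Q1=[] Q2=[]
t=4-5: P2@Q0 runs 1, rem=12, I/O yield, promote→Q0. Q0=[P3,P1,P2] Q1=[] Q2=[]
t=5-6: P3@Q0 runs 1, rem=4, I/O yield, promote→Q0. Q0=[P1,P2,P3] Q1=[] Q2=[]
t=6-7: P1@Q0 runs 1, rem=6, I/O yield, promote→Q0. Q0=[P2,P3,P1] Q1=[] Q2=[]
t=7-8: P2@Q0 runs 1, rem=11, I/O yield, promote→Q0. Q0=[P3,P1,P2] Q1=[] Q2=[]
t=8-9: P3@Q0 runs 1, rem=3, I/O yield, promote→Q0. Q0=[P1,P2,P3] Q1=[] Q2=[]
t=9-10: P1@Q0 runs 1, rem=5, I/O yield, promote→Q0. Q0=[P2,P3,P1] Q1=[] Q2=[]
t=10-11: P2@Q0 runs 1, rem=10, I/O yield, promote→Q0. Q0=[P3,P1,P2] Q1=[] Q2=[]
t=11-12: P3@Q0 runs 1, rem=2, I/O yield, promote→Q0. Q0=[P1,P2,P3] Q1=[] Q2=[]
t=12-13: P1@Q0 runs 1, rem=4, I/O yield, promote→Q0. Q0=[P2,P3,P1] Q1=[] Q2=[]
t=13-14: P2@Q0 runs 1, rem=9, I/O yield, promote→Q0. Q0=[P3,P1,P2] Q1=[] Q2=[]
t=14-15: P3@Q0 runs 1, rem=1, I/O yield, promote→Q0. Q0=[P1,P2,P3] Q1=[] Q2=[]
t=15-16: P1@Q0 runs 1, rem=3, I/O yield, promote→Q0. Q0=[P2,P3,P1] Q1=[] Q2=[]
t=16-17: P2@Q0 runs 1, rem=8, I/O yield, promote→Q0. Q0=[P3,P1,P2] Q1=[] Q2=[]
t=17-18: P3@Q0 runs 1, rem=0, completes. Q0=[P1,P2] Q1=[] Q2=[]
t=18-19: P1@Q0 runs 1, rem=2, I/O yield, promote→Q0. Q0=[P2,P1] Q1=[] Q2=[]
t=19-20: P2@Q0 runs 1, rem=7, I/O yield, promote→Q0. Q0=[P1,P2] Q1=[] Q2=[]
t=20-21: P1@Q0 runs 1, rem=1, I/O yield, promote→Q0. Q0=[P2,P1] Q1=[] Q2=[]
t=21-22: P2@Q0 runs 1, rem=6, I/O yield, promote→Q0. Q0=[P1,P2] Q1=[] Q2=[]
t=22-23: P1@Q0 runs 1, rem=0, completes. Q0=[P2] Q1=[] Q2=[]
t=23-24: P2@Q0 runs 1, rem=5, I/O yield, promote→Q0. Q0=[P2] Q1=[] Q2=[]
t=24-25: P2@Q0 runs 1, rem=4, I/O yield, promote→Q0. Q0=[P2] Q1=[] Q2=[]
t=25-26: P2@Q0 runs 1, rem=3, I/O yield, promote→Q0. Q0=[P2] Q1=[] Q2=[]
t=26-27: P2@Q0 runs 1, rem=2, I/O yield, promote→Q0. Q0=[P2] Q1=[] Q2=[]
t=27-28: P2@Q0 runs 1, rem=1, I/O yield, promote→Q0. Q0=[P2] Q1=[] Q2=[]
t=28-29: P2@Q0 runs 1, rem=0, completes. Q0=[] Q1=[] Q2=[]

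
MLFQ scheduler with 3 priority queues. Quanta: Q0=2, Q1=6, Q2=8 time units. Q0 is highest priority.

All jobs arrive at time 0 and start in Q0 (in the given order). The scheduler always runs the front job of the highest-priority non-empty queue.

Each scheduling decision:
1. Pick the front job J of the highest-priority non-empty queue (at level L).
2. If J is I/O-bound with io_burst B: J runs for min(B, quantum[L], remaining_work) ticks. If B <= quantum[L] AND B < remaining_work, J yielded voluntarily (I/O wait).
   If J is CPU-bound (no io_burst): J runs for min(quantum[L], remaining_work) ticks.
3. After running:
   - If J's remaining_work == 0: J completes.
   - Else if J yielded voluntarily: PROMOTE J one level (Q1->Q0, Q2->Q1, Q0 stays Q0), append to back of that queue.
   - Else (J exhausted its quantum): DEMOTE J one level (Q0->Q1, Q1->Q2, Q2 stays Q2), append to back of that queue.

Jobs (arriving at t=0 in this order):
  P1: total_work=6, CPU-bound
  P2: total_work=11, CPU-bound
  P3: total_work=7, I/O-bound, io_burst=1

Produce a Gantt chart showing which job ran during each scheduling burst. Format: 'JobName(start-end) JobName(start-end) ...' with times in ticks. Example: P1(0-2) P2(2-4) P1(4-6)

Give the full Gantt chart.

t=0-2: P1@Q0 runs 2, rem=4, quantum used, demote→Q1. Q0=[P2,P3] Q1=[P1] Q2=[]
t=2-4: P2@Q0 runs 2, rem=9, quantum used, demote→Q1. Q0=[P3] Q1=[P1,P2] Q2=[]
t=4-5: P3@Q0 runs 1, rem=6, I/O yield, promote→Q0. Q0=[P3] Q1=[P1,P2] Q2=[]
t=5-6: P3@Q0 runs 1, rem=5, I/O yield, promote→Q0. Q0=[P3] Q1=[P1,P2] Q2=[]
t=6-7: P3@Q0 runs 1, rem=4, I/O yield, promote→Q0. Q0=[P3] Q1=[P1,P2] Q2=[]
t=7-8: P3@Q0 runs 1, rem=3, I/O yield, promote→Q0. Q0=[P3] Q1=[P1,P2] Q2=[]
t=8-9: P3@Q0 runs 1, rem=2, I/O yield, promote→Q0. Q0=[P3] Q1=[P1,P2] Q2=[]
t=9-10: P3@Q0 runs 1, rem=1, I/O yield, promote→Q0. Q0=[P3] Q1=[P1,P2] Q2=[]
t=10-11: P3@Q0 runs 1, rem=0, completes. Q0=[] Q1=[P1,P2] Q2=[]
t=11-15: P1@Q1 runs 4, rem=0, completes. Q0=[] Q1=[P2] Q2=[]
t=15-21: P2@Q1 runs 6, rem=3, quantum used, demote→Q2. Q0=[] Q1=[] Q2=[P2]
t=21-24: P2@Q2 runs 3, rem=0, completes. Q0=[] Q1=[] Q2=[]

Answer: P1(0-2) P2(2-4) P3(4-5) P3(5-6) P3(6-7) P3(7-8) P3(8-9) P3(9-10) P3(10-11) P1(11-15) P2(15-21) P2(21-24)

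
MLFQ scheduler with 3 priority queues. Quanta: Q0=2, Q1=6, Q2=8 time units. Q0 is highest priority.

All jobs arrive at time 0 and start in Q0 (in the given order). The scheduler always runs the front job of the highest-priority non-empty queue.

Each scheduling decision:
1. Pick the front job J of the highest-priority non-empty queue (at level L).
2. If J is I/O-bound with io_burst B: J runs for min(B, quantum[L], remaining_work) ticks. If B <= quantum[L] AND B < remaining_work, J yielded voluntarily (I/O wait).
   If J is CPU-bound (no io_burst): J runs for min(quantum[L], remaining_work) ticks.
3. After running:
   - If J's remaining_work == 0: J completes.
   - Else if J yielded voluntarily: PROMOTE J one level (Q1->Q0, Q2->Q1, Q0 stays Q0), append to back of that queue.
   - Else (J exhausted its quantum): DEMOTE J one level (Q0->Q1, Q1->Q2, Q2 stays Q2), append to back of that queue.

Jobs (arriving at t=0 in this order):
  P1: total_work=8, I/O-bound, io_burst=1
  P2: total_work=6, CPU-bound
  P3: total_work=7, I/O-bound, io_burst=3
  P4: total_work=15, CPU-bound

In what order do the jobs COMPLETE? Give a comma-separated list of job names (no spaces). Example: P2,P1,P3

Answer: P1,P2,P3,P4

Derivation:
t=0-1: P1@Q0 runs 1, rem=7, I/O yield, promote→Q0. Q0=[P2,P3,P4,P1] Q1=[] Q2=[]
t=1-3: P2@Q0 runs 2, rem=4, quantum used, demote→Q1. Q0=[P3,P4,P1] Q1=[P2] Q2=[]
t=3-5: P3@Q0 runs 2, rem=5, quantum used, demote→Q1. Q0=[P4,P1] Q1=[P2,P3] Q2=[]
t=5-7: P4@Q0 runs 2, rem=13, quantum used, demote→Q1. Q0=[P1] Q1=[P2,P3,P4] Q2=[]
t=7-8: P1@Q0 runs 1, rem=6, I/O yield, promote→Q0. Q0=[P1] Q1=[P2,P3,P4] Q2=[]
t=8-9: P1@Q0 runs 1, rem=5, I/O yield, promote→Q0. Q0=[P1] Q1=[P2,P3,P4] Q2=[]
t=9-10: P1@Q0 runs 1, rem=4, I/O yield, promote→Q0. Q0=[P1] Q1=[P2,P3,P4] Q2=[]
t=10-11: P1@Q0 runs 1, rem=3, I/O yield, promote→Q0. Q0=[P1] Q1=[P2,P3,P4] Q2=[]
t=11-12: P1@Q0 runs 1, rem=2, I/O yield, promote→Q0. Q0=[P1] Q1=[P2,P3,P4] Q2=[]
t=12-13: P1@Q0 runs 1, rem=1, I/O yield, promote→Q0. Q0=[P1] Q1=[P2,P3,P4] Q2=[]
t=13-14: P1@Q0 runs 1, rem=0, completes. Q0=[] Q1=[P2,P3,P4] Q2=[]
t=14-18: P2@Q1 runs 4, rem=0, completes. Q0=[] Q1=[P3,P4] Q2=[]
t=18-21: P3@Q1 runs 3, rem=2, I/O yield, promote→Q0. Q0=[P3] Q1=[P4] Q2=[]
t=21-23: P3@Q0 runs 2, rem=0, completes. Q0=[] Q1=[P4] Q2=[]
t=23-29: P4@Q1 runs 6, rem=7, quantum used, demote→Q2. Q0=[] Q1=[] Q2=[P4]
t=29-36: P4@Q2 runs 7, rem=0, completes. Q0=[] Q1=[] Q2=[]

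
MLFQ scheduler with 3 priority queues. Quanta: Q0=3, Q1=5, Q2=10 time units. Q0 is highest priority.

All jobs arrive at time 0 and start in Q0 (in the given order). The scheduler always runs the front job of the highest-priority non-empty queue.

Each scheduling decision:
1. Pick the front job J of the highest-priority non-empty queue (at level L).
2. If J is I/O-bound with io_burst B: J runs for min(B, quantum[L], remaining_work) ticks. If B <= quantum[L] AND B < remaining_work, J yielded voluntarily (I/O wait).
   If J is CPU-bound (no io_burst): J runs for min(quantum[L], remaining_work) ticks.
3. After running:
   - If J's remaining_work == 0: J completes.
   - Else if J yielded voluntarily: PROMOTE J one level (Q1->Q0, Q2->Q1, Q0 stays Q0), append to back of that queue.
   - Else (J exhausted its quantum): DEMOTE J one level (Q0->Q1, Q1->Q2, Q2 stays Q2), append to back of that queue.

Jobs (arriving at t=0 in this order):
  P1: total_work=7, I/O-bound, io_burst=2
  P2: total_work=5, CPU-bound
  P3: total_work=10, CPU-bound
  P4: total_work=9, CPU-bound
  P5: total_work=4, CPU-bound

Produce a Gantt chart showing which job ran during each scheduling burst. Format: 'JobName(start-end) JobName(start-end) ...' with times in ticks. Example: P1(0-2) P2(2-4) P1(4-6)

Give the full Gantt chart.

Answer: P1(0-2) P2(2-5) P3(5-8) P4(8-11) P5(11-14) P1(14-16) P1(16-18) P1(18-19) P2(19-21) P3(21-26) P4(26-31) P5(31-32) P3(32-34) P4(34-35)

Derivation:
t=0-2: P1@Q0 runs 2, rem=5, I/O yield, promote→Q0. Q0=[P2,P3,P4,P5,P1] Q1=[] Q2=[]
t=2-5: P2@Q0 runs 3, rem=2, quantum used, demote→Q1. Q0=[P3,P4,P5,P1] Q1=[P2] Q2=[]
t=5-8: P3@Q0 runs 3, rem=7, quantum used, demote→Q1. Q0=[P4,P5,P1] Q1=[P2,P3] Q2=[]
t=8-11: P4@Q0 runs 3, rem=6, quantum used, demote→Q1. Q0=[P5,P1] Q1=[P2,P3,P4] Q2=[]
t=11-14: P5@Q0 runs 3, rem=1, quantum used, demote→Q1. Q0=[P1] Q1=[P2,P3,P4,P5] Q2=[]
t=14-16: P1@Q0 runs 2, rem=3, I/O yield, promote→Q0. Q0=[P1] Q1=[P2,P3,P4,P5] Q2=[]
t=16-18: P1@Q0 runs 2, rem=1, I/O yield, promote→Q0. Q0=[P1] Q1=[P2,P3,P4,P5] Q2=[]
t=18-19: P1@Q0 runs 1, rem=0, completes. Q0=[] Q1=[P2,P3,P4,P5] Q2=[]
t=19-21: P2@Q1 runs 2, rem=0, completes. Q0=[] Q1=[P3,P4,P5] Q2=[]
t=21-26: P3@Q1 runs 5, rem=2, quantum used, demote→Q2. Q0=[] Q1=[P4,P5] Q2=[P3]
t=26-31: P4@Q1 runs 5, rem=1, quantum used, demote→Q2. Q0=[] Q1=[P5] Q2=[P3,P4]
t=31-32: P5@Q1 runs 1, rem=0, completes. Q0=[] Q1=[] Q2=[P3,P4]
t=32-34: P3@Q2 runs 2, rem=0, completes. Q0=[] Q1=[] Q2=[P4]
t=34-35: P4@Q2 runs 1, rem=0, completes. Q0=[] Q1=[] Q2=[]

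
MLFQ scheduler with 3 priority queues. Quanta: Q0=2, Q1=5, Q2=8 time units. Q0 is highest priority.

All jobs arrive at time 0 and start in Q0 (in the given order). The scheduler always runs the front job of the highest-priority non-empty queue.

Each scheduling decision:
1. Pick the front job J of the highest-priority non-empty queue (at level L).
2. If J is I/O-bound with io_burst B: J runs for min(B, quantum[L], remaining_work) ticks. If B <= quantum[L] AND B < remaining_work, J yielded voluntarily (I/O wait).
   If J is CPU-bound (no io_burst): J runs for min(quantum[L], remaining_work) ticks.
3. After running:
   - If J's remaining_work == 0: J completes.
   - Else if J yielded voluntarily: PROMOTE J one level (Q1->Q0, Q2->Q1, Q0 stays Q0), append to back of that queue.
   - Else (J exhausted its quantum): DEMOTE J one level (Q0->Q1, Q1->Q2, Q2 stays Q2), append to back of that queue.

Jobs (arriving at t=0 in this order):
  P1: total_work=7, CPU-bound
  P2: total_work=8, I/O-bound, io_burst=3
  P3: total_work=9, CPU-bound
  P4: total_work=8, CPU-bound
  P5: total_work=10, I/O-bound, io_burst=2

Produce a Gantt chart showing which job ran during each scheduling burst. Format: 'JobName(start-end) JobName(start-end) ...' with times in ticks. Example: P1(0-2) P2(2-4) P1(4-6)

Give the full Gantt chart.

t=0-2: P1@Q0 runs 2, rem=5, quantum used, demote→Q1. Q0=[P2,P3,P4,P5] Q1=[P1] Q2=[]
t=2-4: P2@Q0 runs 2, rem=6, quantum used, demote→Q1. Q0=[P3,P4,P5] Q1=[P1,P2] Q2=[]
t=4-6: P3@Q0 runs 2, rem=7, quantum used, demote→Q1. Q0=[P4,P5] Q1=[P1,P2,P3] Q2=[]
t=6-8: P4@Q0 runs 2, rem=6, quantum used, demote→Q1. Q0=[P5] Q1=[P1,P2,P3,P4] Q2=[]
t=8-10: P5@Q0 runs 2, rem=8, I/O yield, promote→Q0. Q0=[P5] Q1=[P1,P2,P3,P4] Q2=[]
t=10-12: P5@Q0 runs 2, rem=6, I/O yield, promote→Q0. Q0=[P5] Q1=[P1,P2,P3,P4] Q2=[]
t=12-14: P5@Q0 runs 2, rem=4, I/O yield, promote→Q0. Q0=[P5] Q1=[P1,P2,P3,P4] Q2=[]
t=14-16: P5@Q0 runs 2, rem=2, I/O yield, promote→Q0. Q0=[P5] Q1=[P1,P2,P3,P4] Q2=[]
t=16-18: P5@Q0 runs 2, rem=0, completes. Q0=[] Q1=[P1,P2,P3,P4] Q2=[]
t=18-23: P1@Q1 runs 5, rem=0, completes. Q0=[] Q1=[P2,P3,P4] Q2=[]
t=23-26: P2@Q1 runs 3, rem=3, I/O yield, promote→Q0. Q0=[P2] Q1=[P3,P4] Q2=[]
t=26-28: P2@Q0 runs 2, rem=1, quantum used, demote→Q1. Q0=[] Q1=[P3,P4,P2] Q2=[]
t=28-33: P3@Q1 runs 5, rem=2, quantum used, demote→Q2. Q0=[] Q1=[P4,P2] Q2=[P3]
t=33-38: P4@Q1 runs 5, rem=1, quantum used, demote→Q2. Q0=[] Q1=[P2] Q2=[P3,P4]
t=38-39: P2@Q1 runs 1, rem=0, completes. Q0=[] Q1=[] Q2=[P3,P4]
t=39-41: P3@Q2 runs 2, rem=0, completes. Q0=[] Q1=[] Q2=[P4]
t=41-42: P4@Q2 runs 1, rem=0, completes. Q0=[] Q1=[] Q2=[]

Answer: P1(0-2) P2(2-4) P3(4-6) P4(6-8) P5(8-10) P5(10-12) P5(12-14) P5(14-16) P5(16-18) P1(18-23) P2(23-26) P2(26-28) P3(28-33) P4(33-38) P2(38-39) P3(39-41) P4(41-42)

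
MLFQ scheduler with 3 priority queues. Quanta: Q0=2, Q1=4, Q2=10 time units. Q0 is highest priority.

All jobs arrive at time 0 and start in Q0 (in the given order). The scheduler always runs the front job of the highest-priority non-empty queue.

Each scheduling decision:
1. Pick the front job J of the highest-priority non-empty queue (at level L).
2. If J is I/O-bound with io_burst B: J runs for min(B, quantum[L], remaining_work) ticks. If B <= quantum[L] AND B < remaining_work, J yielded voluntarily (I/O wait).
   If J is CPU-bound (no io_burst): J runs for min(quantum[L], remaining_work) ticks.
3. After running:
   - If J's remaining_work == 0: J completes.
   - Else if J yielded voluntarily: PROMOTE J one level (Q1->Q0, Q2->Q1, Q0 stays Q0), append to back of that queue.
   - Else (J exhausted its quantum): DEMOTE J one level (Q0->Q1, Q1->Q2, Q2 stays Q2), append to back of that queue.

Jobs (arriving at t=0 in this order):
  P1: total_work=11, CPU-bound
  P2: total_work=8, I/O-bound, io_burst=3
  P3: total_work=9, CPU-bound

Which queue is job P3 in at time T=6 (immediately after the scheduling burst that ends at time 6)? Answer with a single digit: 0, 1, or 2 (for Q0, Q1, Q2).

Answer: 1

Derivation:
t=0-2: P1@Q0 runs 2, rem=9, quantum used, demote→Q1. Q0=[P2,P3] Q1=[P1] Q2=[]
t=2-4: P2@Q0 runs 2, rem=6, quantum used, demote→Q1. Q0=[P3] Q1=[P1,P2] Q2=[]
t=4-6: P3@Q0 runs 2, rem=7, quantum used, demote→Q1. Q0=[] Q1=[P1,P2,P3] Q2=[]
t=6-10: P1@Q1 runs 4, rem=5, quantum used, demote→Q2. Q0=[] Q1=[P2,P3] Q2=[P1]
t=10-13: P2@Q1 runs 3, rem=3, I/O yield, promote→Q0. Q0=[P2] Q1=[P3] Q2=[P1]
t=13-15: P2@Q0 runs 2, rem=1, quantum used, demote→Q1. Q0=[] Q1=[P3,P2] Q2=[P1]
t=15-19: P3@Q1 runs 4, rem=3, quantum used, demote→Q2. Q0=[] Q1=[P2] Q2=[P1,P3]
t=19-20: P2@Q1 runs 1, rem=0, completes. Q0=[] Q1=[] Q2=[P1,P3]
t=20-25: P1@Q2 runs 5, rem=0, completes. Q0=[] Q1=[] Q2=[P3]
t=25-28: P3@Q2 runs 3, rem=0, completes. Q0=[] Q1=[] Q2=[]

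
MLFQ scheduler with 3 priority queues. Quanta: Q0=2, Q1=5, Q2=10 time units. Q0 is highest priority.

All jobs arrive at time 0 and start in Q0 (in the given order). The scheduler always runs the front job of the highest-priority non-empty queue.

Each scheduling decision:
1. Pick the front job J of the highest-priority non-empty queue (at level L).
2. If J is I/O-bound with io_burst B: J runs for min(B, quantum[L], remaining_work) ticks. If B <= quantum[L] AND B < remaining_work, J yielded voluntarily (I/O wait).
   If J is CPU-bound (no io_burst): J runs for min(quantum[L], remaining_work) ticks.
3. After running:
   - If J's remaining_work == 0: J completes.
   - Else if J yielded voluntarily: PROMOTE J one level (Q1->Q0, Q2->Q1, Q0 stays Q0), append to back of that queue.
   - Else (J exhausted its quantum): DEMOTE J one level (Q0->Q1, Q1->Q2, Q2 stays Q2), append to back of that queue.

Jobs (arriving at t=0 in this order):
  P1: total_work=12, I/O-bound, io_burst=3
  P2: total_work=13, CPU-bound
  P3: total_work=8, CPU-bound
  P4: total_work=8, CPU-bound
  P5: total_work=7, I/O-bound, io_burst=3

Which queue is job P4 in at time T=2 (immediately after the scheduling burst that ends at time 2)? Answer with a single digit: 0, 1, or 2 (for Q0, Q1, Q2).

Answer: 0

Derivation:
t=0-2: P1@Q0 runs 2, rem=10, quantum used, demote→Q1. Q0=[P2,P3,P4,P5] Q1=[P1] Q2=[]
t=2-4: P2@Q0 runs 2, rem=11, quantum used, demote→Q1. Q0=[P3,P4,P5] Q1=[P1,P2] Q2=[]
t=4-6: P3@Q0 runs 2, rem=6, quantum used, demote→Q1. Q0=[P4,P5] Q1=[P1,P2,P3] Q2=[]
t=6-8: P4@Q0 runs 2, rem=6, quantum used, demote→Q1. Q0=[P5] Q1=[P1,P2,P3,P4] Q2=[]
t=8-10: P5@Q0 runs 2, rem=5, quantum used, demote→Q1. Q0=[] Q1=[P1,P2,P3,P4,P5] Q2=[]
t=10-13: P1@Q1 runs 3, rem=7, I/O yield, promote→Q0. Q0=[P1] Q1=[P2,P3,P4,P5] Q2=[]
t=13-15: P1@Q0 runs 2, rem=5, quantum used, demote→Q1. Q0=[] Q1=[P2,P3,P4,P5,P1] Q2=[]
t=15-20: P2@Q1 runs 5, rem=6, quantum used, demote→Q2. Q0=[] Q1=[P3,P4,P5,P1] Q2=[P2]
t=20-25: P3@Q1 runs 5, rem=1, quantum used, demote→Q2. Q0=[] Q1=[P4,P5,P1] Q2=[P2,P3]
t=25-30: P4@Q1 runs 5, rem=1, quantum used, demote→Q2. Q0=[] Q1=[P5,P1] Q2=[P2,P3,P4]
t=30-33: P5@Q1 runs 3, rem=2, I/O yield, promote→Q0. Q0=[P5] Q1=[P1] Q2=[P2,P3,P4]
t=33-35: P5@Q0 runs 2, rem=0, completes. Q0=[] Q1=[P1] Q2=[P2,P3,P4]
t=35-38: P1@Q1 runs 3, rem=2, I/O yield, promote→Q0. Q0=[P1] Q1=[] Q2=[P2,P3,P4]
t=38-40: P1@Q0 runs 2, rem=0, completes. Q0=[] Q1=[] Q2=[P2,P3,P4]
t=40-46: P2@Q2 runs 6, rem=0, completes. Q0=[] Q1=[] Q2=[P3,P4]
t=46-47: P3@Q2 runs 1, rem=0, completes. Q0=[] Q1=[] Q2=[P4]
t=47-48: P4@Q2 runs 1, rem=0, completes. Q0=[] Q1=[] Q2=[]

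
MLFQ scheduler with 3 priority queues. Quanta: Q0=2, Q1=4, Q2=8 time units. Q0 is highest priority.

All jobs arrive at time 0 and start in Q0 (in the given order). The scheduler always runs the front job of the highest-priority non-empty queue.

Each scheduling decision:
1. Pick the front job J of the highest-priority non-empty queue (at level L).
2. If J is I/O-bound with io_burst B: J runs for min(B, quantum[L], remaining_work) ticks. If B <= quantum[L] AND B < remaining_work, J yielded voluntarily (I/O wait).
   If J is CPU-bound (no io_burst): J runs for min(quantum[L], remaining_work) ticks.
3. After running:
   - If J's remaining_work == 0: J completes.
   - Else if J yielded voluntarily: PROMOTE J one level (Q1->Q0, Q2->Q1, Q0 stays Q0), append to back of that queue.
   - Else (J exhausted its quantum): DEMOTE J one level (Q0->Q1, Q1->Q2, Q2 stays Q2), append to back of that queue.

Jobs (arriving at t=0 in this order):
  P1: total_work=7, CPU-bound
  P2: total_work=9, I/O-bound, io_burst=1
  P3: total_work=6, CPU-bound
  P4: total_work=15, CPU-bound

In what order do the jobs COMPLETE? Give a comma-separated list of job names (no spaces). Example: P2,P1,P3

t=0-2: P1@Q0 runs 2, rem=5, quantum used, demote→Q1. Q0=[P2,P3,P4] Q1=[P1] Q2=[]
t=2-3: P2@Q0 runs 1, rem=8, I/O yield, promote→Q0. Q0=[P3,P4,P2] Q1=[P1] Q2=[]
t=3-5: P3@Q0 runs 2, rem=4, quantum used, demote→Q1. Q0=[P4,P2] Q1=[P1,P3] Q2=[]
t=5-7: P4@Q0 runs 2, rem=13, quantum used, demote→Q1. Q0=[P2] Q1=[P1,P3,P4] Q2=[]
t=7-8: P2@Q0 runs 1, rem=7, I/O yield, promote→Q0. Q0=[P2] Q1=[P1,P3,P4] Q2=[]
t=8-9: P2@Q0 runs 1, rem=6, I/O yield, promote→Q0. Q0=[P2] Q1=[P1,P3,P4] Q2=[]
t=9-10: P2@Q0 runs 1, rem=5, I/O yield, promote→Q0. Q0=[P2] Q1=[P1,P3,P4] Q2=[]
t=10-11: P2@Q0 runs 1, rem=4, I/O yield, promote→Q0. Q0=[P2] Q1=[P1,P3,P4] Q2=[]
t=11-12: P2@Q0 runs 1, rem=3, I/O yield, promote→Q0. Q0=[P2] Q1=[P1,P3,P4] Q2=[]
t=12-13: P2@Q0 runs 1, rem=2, I/O yield, promote→Q0. Q0=[P2] Q1=[P1,P3,P4] Q2=[]
t=13-14: P2@Q0 runs 1, rem=1, I/O yield, promote→Q0. Q0=[P2] Q1=[P1,P3,P4] Q2=[]
t=14-15: P2@Q0 runs 1, rem=0, completes. Q0=[] Q1=[P1,P3,P4] Q2=[]
t=15-19: P1@Q1 runs 4, rem=1, quantum used, demote→Q2. Q0=[] Q1=[P3,P4] Q2=[P1]
t=19-23: P3@Q1 runs 4, rem=0, completes. Q0=[] Q1=[P4] Q2=[P1]
t=23-27: P4@Q1 runs 4, rem=9, quantum used, demote→Q2. Q0=[] Q1=[] Q2=[P1,P4]
t=27-28: P1@Q2 runs 1, rem=0, completes. Q0=[] Q1=[] Q2=[P4]
t=28-36: P4@Q2 runs 8, rem=1, quantum used, demote→Q2. Q0=[] Q1=[] Q2=[P4]
t=36-37: P4@Q2 runs 1, rem=0, completes. Q0=[] Q1=[] Q2=[]

Answer: P2,P3,P1,P4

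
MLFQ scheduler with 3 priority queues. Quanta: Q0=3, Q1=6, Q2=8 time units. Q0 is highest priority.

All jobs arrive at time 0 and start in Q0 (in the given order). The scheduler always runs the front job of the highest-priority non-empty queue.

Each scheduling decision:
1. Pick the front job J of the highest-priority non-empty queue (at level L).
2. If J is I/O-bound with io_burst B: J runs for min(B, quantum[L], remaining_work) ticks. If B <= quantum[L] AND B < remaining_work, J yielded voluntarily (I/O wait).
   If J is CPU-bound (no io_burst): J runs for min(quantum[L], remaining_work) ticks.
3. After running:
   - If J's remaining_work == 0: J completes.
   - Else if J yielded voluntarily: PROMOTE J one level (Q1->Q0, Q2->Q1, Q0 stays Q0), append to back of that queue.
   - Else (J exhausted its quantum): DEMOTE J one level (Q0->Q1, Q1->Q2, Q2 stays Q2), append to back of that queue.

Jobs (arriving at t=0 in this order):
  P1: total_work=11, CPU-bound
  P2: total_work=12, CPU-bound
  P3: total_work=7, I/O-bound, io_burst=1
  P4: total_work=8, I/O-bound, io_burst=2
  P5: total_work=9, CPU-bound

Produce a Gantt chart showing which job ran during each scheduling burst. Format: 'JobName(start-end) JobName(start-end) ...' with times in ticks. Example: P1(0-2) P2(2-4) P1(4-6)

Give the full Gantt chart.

t=0-3: P1@Q0 runs 3, rem=8, quantum used, demote→Q1. Q0=[P2,P3,P4,P5] Q1=[P1] Q2=[]
t=3-6: P2@Q0 runs 3, rem=9, quantum used, demote→Q1. Q0=[P3,P4,P5] Q1=[P1,P2] Q2=[]
t=6-7: P3@Q0 runs 1, rem=6, I/O yield, promote→Q0. Q0=[P4,P5,P3] Q1=[P1,P2] Q2=[]
t=7-9: P4@Q0 runs 2, rem=6, I/O yield, promote→Q0. Q0=[P5,P3,P4] Q1=[P1,P2] Q2=[]
t=9-12: P5@Q0 runs 3, rem=6, quantum used, demote→Q1. Q0=[P3,P4] Q1=[P1,P2,P5] Q2=[]
t=12-13: P3@Q0 runs 1, rem=5, I/O yield, promote→Q0. Q0=[P4,P3] Q1=[P1,P2,P5] Q2=[]
t=13-15: P4@Q0 runs 2, rem=4, I/O yield, promote→Q0. Q0=[P3,P4] Q1=[P1,P2,P5] Q2=[]
t=15-16: P3@Q0 runs 1, rem=4, I/O yield, promote→Q0. Q0=[P4,P3] Q1=[P1,P2,P5] Q2=[]
t=16-18: P4@Q0 runs 2, rem=2, I/O yield, promote→Q0. Q0=[P3,P4] Q1=[P1,P2,P5] Q2=[]
t=18-19: P3@Q0 runs 1, rem=3, I/O yield, promote→Q0. Q0=[P4,P3] Q1=[P1,P2,P5] Q2=[]
t=19-21: P4@Q0 runs 2, rem=0, completes. Q0=[P3] Q1=[P1,P2,P5] Q2=[]
t=21-22: P3@Q0 runs 1, rem=2, I/O yield, promote→Q0. Q0=[P3] Q1=[P1,P2,P5] Q2=[]
t=22-23: P3@Q0 runs 1, rem=1, I/O yield, promote→Q0. Q0=[P3] Q1=[P1,P2,P5] Q2=[]
t=23-24: P3@Q0 runs 1, rem=0, completes. Q0=[] Q1=[P1,P2,P5] Q2=[]
t=24-30: P1@Q1 runs 6, rem=2, quantum used, demote→Q2. Q0=[] Q1=[P2,P5] Q2=[P1]
t=30-36: P2@Q1 runs 6, rem=3, quantum used, demote→Q2. Q0=[] Q1=[P5] Q2=[P1,P2]
t=36-42: P5@Q1 runs 6, rem=0, completes. Q0=[] Q1=[] Q2=[P1,P2]
t=42-44: P1@Q2 runs 2, rem=0, completes. Q0=[] Q1=[] Q2=[P2]
t=44-47: P2@Q2 runs 3, rem=0, completes. Q0=[] Q1=[] Q2=[]

Answer: P1(0-3) P2(3-6) P3(6-7) P4(7-9) P5(9-12) P3(12-13) P4(13-15) P3(15-16) P4(16-18) P3(18-19) P4(19-21) P3(21-22) P3(22-23) P3(23-24) P1(24-30) P2(30-36) P5(36-42) P1(42-44) P2(44-47)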